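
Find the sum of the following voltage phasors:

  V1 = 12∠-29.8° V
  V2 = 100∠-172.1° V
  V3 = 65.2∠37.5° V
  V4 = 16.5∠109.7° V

Step 1 — Convert each phasor to rectangular form:
  V1 = 12·(cos(-29.8°) + j·sin(-29.8°)) = 10.41 - j5.964 V
  V2 = 100·(cos(-172.1°) + j·sin(-172.1°)) = -99.05 - j13.74 V
  V3 = 65.2·(cos(37.5°) + j·sin(37.5°)) = 51.73 + j39.69 V
  V4 = 16.5·(cos(109.7°) + j·sin(109.7°)) = -5.562 + j15.53 V
Step 2 — Sum components: V_total = -42.47 + j35.52 V.
Step 3 — Convert to polar: |V_total| = 55.37 V, ∠V_total = 140.1°.

V_total = 55.37∠140.1° V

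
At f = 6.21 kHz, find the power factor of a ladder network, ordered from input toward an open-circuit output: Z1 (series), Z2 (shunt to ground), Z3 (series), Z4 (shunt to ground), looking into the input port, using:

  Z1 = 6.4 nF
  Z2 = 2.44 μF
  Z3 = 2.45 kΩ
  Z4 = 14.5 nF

Step 1 — Angular frequency: ω = 2π·f = 2π·6210 = 3.902e+04 rad/s.
Step 2 — Component impedances:
  Z1: Z = 1/(jωC) = -j/(ω·C) = 0 - j4005 Ω
  Z2: Z = 1/(jωC) = -j/(ω·C) = 0 - j10.5 Ω
  Z3: Z = R = 2450 Ω
  Z4: Z = 1/(jωC) = -j/(ω·C) = 0 - j1768 Ω
Step 3 — Ladder network (open output): work backward from the far end, alternating series and parallel combinations. Z_in = 0.0295 - j4015 Ω = 4015∠-90.0° Ω.
Step 4 — Power factor: PF = cos(φ) = Re(Z)/|Z| = 0.0295/4015 = 7.347e-06.
Step 5 — Type: Im(Z) = -4015 ⇒ leading (phase φ = -90.0°).

PF = 7.347e-06 (leading, φ = -90.0°)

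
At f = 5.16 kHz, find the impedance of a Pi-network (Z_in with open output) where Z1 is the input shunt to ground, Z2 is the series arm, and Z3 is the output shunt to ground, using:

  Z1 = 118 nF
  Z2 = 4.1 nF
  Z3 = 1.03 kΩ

Step 1 — Angular frequency: ω = 2π·f = 2π·5160 = 3.242e+04 rad/s.
Step 2 — Component impedances:
  Z1: Z = 1/(jωC) = -j/(ω·C) = 0 - j261.4 Ω
  Z2: Z = 1/(jωC) = -j/(ω·C) = 0 - j7523 Ω
  Z3: Z = R = 1030 Ω
Step 3 — With open output, the series arm Z2 and the output shunt Z3 appear in series to ground: Z2 + Z3 = 1030 - j7523 Ω.
Step 4 — Parallel with input shunt Z1: Z_in = Z1 || (Z2 + Z3) = 1.141 - j252.8 Ω = 252.8∠-89.7° Ω.

Z = 1.141 - j252.8 Ω = 252.8∠-89.7° Ω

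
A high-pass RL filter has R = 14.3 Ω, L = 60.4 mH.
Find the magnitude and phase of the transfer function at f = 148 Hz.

Step 1 — Angular frequency: ω = 2π·148 = 929.9 rad/s.
Step 2 — Transfer function: H(jω) = jωL/(R + jωL).
Step 3 — Numerator jωL = j·56.17; denominator R + jωL = 14.3 + j56.17.
Step 4 — H = 0.9391 + j0.2391.
Step 5 — Magnitude: |H| = 0.9691 (-0.3 dB); phase: φ = 14.3°.

|H| = 0.9691 (-0.3 dB), φ = 14.3°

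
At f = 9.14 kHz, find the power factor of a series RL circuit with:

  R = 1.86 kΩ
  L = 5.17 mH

Step 1 — Angular frequency: ω = 2π·f = 2π·9140 = 5.743e+04 rad/s.
Step 2 — Component impedances:
  R: Z = R = 1860 Ω
  L: Z = jωL = j·5.743e+04·0.00517 = 0 + j296.9 Ω
Step 3 — Series combination: Z_total = R + L = 1860 + j296.9 Ω = 1884∠9.1° Ω.
Step 4 — Power factor: PF = cos(φ) = Re(Z)/|Z| = 1860/1883.5 = 0.9875.
Step 5 — Type: Im(Z) = 296.9 ⇒ lagging (phase φ = 9.1°).

PF = 0.9875 (lagging, φ = 9.1°)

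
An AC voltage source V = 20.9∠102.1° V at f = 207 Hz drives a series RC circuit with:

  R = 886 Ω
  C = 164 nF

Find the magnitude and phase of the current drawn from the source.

Step 1 — Angular frequency: ω = 2π·f = 2π·207 = 1301 rad/s.
Step 2 — Component impedances:
  R: Z = R = 886 Ω
  C: Z = 1/(jωC) = -j/(ω·C) = 0 - j4688 Ω
Step 3 — Series combination: Z_total = R + C = 886 - j4688 Ω = 4771∠-79.3° Ω.
Step 4 — Source phasor: V = 20.9∠102.1° V = -4.381 + j20.44 V.
Step 5 — Ohm's law: I = V / Z_total = (-4.381 + j20.44) / (886 - j4688) = -0.004379 - j0.0001069 A.
Step 6 — Convert to polar: |I| = 0.00438 A, ∠I = -178.6°.

I = 0.00438∠-178.6° A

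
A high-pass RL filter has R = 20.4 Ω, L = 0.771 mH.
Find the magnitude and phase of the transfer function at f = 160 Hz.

Step 1 — Angular frequency: ω = 2π·160 = 1005 rad/s.
Step 2 — Transfer function: H(jω) = jωL/(R + jωL).
Step 3 — Numerator jωL = j·0.7751; denominator R + jωL = 20.4 + j0.7751.
Step 4 — H = 0.001442 + j0.03794.
Step 5 — Magnitude: |H| = 0.03797 (-28.4 dB); phase: φ = 87.8°.

|H| = 0.03797 (-28.4 dB), φ = 87.8°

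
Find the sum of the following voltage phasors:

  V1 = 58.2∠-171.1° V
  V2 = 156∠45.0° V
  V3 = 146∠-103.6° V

Step 1 — Convert each phasor to rectangular form:
  V1 = 58.2·(cos(-171.1°) + j·sin(-171.1°)) = -57.5 - j9.004 V
  V2 = 156·(cos(45.0°) + j·sin(45.0°)) = 110.3 + j110.3 V
  V3 = 146·(cos(-103.6°) + j·sin(-103.6°)) = -34.33 - j141.9 V
Step 2 — Sum components: V_total = 18.48 - j40.6 V.
Step 3 — Convert to polar: |V_total| = 44.61 V, ∠V_total = -65.5°.

V_total = 44.61∠-65.5° V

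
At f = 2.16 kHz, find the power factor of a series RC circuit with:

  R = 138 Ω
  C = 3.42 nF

Step 1 — Angular frequency: ω = 2π·f = 2π·2160 = 1.357e+04 rad/s.
Step 2 — Component impedances:
  R: Z = R = 138 Ω
  C: Z = 1/(jωC) = -j/(ω·C) = 0 - j2.154e+04 Ω
Step 3 — Series combination: Z_total = R + C = 138 - j2.154e+04 Ω = 2.155e+04∠-89.6° Ω.
Step 4 — Power factor: PF = cos(φ) = Re(Z)/|Z| = 138/21545 = 0.006405.
Step 5 — Type: Im(Z) = -2.154e+04 ⇒ leading (phase φ = -89.6°).

PF = 0.006405 (leading, φ = -89.6°)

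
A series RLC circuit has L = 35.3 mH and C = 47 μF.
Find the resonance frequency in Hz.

Step 1 — Resonance condition Im(Z)=0 gives ω₀ = 1/√(LC).
Step 2 — ω₀ = 1/√(0.0353·4.7e-05) = 776.4 rad/s.
Step 3 — f₀ = ω₀/(2π) = 123.6 Hz.

f₀ = 123.6 Hz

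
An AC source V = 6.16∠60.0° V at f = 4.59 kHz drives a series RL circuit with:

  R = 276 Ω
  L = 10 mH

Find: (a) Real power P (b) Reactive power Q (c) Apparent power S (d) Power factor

Step 1 — Angular frequency: ω = 2π·f = 2π·4590 = 2.884e+04 rad/s.
Step 2 — Component impedances:
  R: Z = R = 276 Ω
  L: Z = jωL = j·2.884e+04·0.01 = 0 + j288.4 Ω
Step 3 — Series combination: Z_total = R + L = 276 + j288.4 Ω = 399.2∠46.3° Ω.
Step 4 — Source phasor: V = 6.16∠60.0° V = 3.08 + j5.335 V.
Step 5 — Current: I = V / Z = 0.01499 + j0.003666 A = 0.01543∠13.7° A.
Step 6 — Complex power: S = V·I* = 0.06572 + j0.06868 VA.
Step 7 — Real power: P = Re(S) = 0.06572 W.
Step 8 — Reactive power: Q = Im(S) = 0.06868 VAR.
Step 9 — Apparent power: |S| = 0.09506 VA.
Step 10 — Power factor: PF = P/|S| = 0.6914 (lagging).

(a) P = 0.06572 W  (b) Q = 0.06868 VAR  (c) S = 0.09506 VA  (d) PF = 0.6914 (lagging)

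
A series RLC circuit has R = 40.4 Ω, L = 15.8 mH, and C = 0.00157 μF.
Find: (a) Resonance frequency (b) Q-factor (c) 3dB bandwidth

Step 1 — Resonance: ω₀ = 1/√(LC) = 1/√(0.0158·1.57e-09) = 2.008e+05 rad/s.
Step 2 — f₀ = ω₀/(2π) = 3.196e+04 Hz.
Step 3 — Series Q: Q = ω₀L/R = 2.008e+05·0.0158/40.4 = 78.52.
Step 4 — Bandwidth: Δω = ω₀/Q = 2557 rad/s; BW = Δω/(2π) = 407 Hz.

(a) f₀ = 3.196e+04 Hz  (b) Q = 78.52  (c) BW = 407 Hz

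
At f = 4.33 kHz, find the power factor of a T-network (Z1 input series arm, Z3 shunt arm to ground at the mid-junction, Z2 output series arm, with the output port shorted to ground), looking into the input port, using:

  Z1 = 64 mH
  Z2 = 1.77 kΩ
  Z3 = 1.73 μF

Step 1 — Angular frequency: ω = 2π·f = 2π·4330 = 2.721e+04 rad/s.
Step 2 — Component impedances:
  Z1: Z = jωL = j·2.721e+04·0.064 = 0 + j1741 Ω
  Z2: Z = R = 1770 Ω
  Z3: Z = 1/(jωC) = -j/(ω·C) = 0 - j21.25 Ω
Step 3 — With the output port shorted to ground, the output series arm Z2 runs from the junction to ground; the shunt arm Z3 also runs from the junction to ground. They appear in parallel: Z3 || Z2 = 0.255 - j21.24 Ω.
Step 4 — Series with input arm Z1: Z_in = Z1 + (Z3 || Z2) = 0.255 + j1720 Ω = 1720∠90.0° Ω.
Step 5 — Power factor: PF = cos(φ) = Re(Z)/|Z| = 0.255/1720 = 0.0001483.
Step 6 — Type: Im(Z) = 1720 ⇒ lagging (phase φ = 90.0°).

PF = 0.0001483 (lagging, φ = 90.0°)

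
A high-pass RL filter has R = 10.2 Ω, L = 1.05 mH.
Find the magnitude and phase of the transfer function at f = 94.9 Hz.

Step 1 — Angular frequency: ω = 2π·94.9 = 596.3 rad/s.
Step 2 — Transfer function: H(jω) = jωL/(R + jωL).
Step 3 — Numerator jωL = j·0.6261; denominator R + jωL = 10.2 + j0.6261.
Step 4 — H = 0.003754 + j0.06115.
Step 5 — Magnitude: |H| = 0.06127 (-24.3 dB); phase: φ = 86.5°.

|H| = 0.06127 (-24.3 dB), φ = 86.5°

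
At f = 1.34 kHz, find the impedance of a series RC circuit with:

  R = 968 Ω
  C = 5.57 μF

Step 1 — Angular frequency: ω = 2π·f = 2π·1340 = 8419 rad/s.
Step 2 — Component impedances:
  R: Z = R = 968 Ω
  C: Z = 1/(jωC) = -j/(ω·C) = 0 - j21.32 Ω
Step 3 — Series combination: Z_total = R + C = 968 - j21.32 Ω = 968.2∠-1.3° Ω.

Z = 968 - j21.32 Ω = 968.2∠-1.3° Ω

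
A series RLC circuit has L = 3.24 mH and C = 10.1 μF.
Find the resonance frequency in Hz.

Step 1 — Resonance condition Im(Z)=0 gives ω₀ = 1/√(LC).
Step 2 — ω₀ = 1/√(0.00324·1.01e-05) = 5528 rad/s.
Step 3 — f₀ = ω₀/(2π) = 879.8 Hz.

f₀ = 879.8 Hz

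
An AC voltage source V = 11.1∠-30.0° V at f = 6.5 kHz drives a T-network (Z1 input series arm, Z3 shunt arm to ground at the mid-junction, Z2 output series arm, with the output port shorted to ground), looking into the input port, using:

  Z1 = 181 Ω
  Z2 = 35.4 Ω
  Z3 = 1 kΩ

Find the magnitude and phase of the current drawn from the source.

Step 1 — Angular frequency: ω = 2π·f = 2π·6500 = 4.084e+04 rad/s.
Step 2 — Component impedances:
  Z1: Z = R = 181 Ω
  Z2: Z = R = 35.4 Ω
  Z3: Z = R = 1000 Ω
Step 3 — With the output port shorted to ground, the output series arm Z2 runs from the junction to ground; the shunt arm Z3 also runs from the junction to ground. They appear in parallel: Z3 || Z2 = 34.19 Ω.
Step 4 — Series with input arm Z1: Z_in = Z1 + (Z3 || Z2) = 215.2 Ω = 215.2∠0.0° Ω.
Step 5 — Source phasor: V = 11.1∠-30.0° V = 9.613 - j5.55 V.
Step 6 — Ohm's law: I = V / Z_total = (9.613 - j5.55) / (215.2) = 0.04467 - j0.02579 A.
Step 7 — Convert to polar: |I| = 0.05158 A, ∠I = -30.0°.

I = 0.05158∠-30.0° A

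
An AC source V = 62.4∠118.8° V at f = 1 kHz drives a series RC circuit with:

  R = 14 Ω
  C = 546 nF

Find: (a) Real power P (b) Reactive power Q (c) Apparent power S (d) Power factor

Step 1 — Angular frequency: ω = 2π·f = 2π·1000 = 6283 rad/s.
Step 2 — Component impedances:
  R: Z = R = 14 Ω
  C: Z = 1/(jωC) = -j/(ω·C) = 0 - j291.5 Ω
Step 3 — Series combination: Z_total = R + C = 14 - j291.5 Ω = 291.8∠-87.3° Ω.
Step 4 — Source phasor: V = 62.4∠118.8° V = -30.06 + j54.68 V.
Step 5 — Current: I = V / Z = -0.1921 - j0.0939 A = 0.2138∠-153.9° A.
Step 6 — Complex power: S = V·I* = 0.6401 - j13.33 VA.
Step 7 — Real power: P = Re(S) = 0.6401 W.
Step 8 — Reactive power: Q = Im(S) = -13.33 VAR.
Step 9 — Apparent power: |S| = 13.34 VA.
Step 10 — Power factor: PF = P/|S| = 0.04797 (leading).

(a) P = 0.6401 W  (b) Q = -13.33 VAR  (c) S = 13.34 VA  (d) PF = 0.04797 (leading)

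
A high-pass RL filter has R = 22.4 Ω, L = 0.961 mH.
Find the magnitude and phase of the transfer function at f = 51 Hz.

Step 1 — Angular frequency: ω = 2π·51 = 320.4 rad/s.
Step 2 — Transfer function: H(jω) = jωL/(R + jωL).
Step 3 — Numerator jωL = j·0.3079; denominator R + jωL = 22.4 + j0.3079.
Step 4 — H = 0.000189 + j0.01374.
Step 5 — Magnitude: |H| = 0.01375 (-37.2 dB); phase: φ = 89.2°.

|H| = 0.01375 (-37.2 dB), φ = 89.2°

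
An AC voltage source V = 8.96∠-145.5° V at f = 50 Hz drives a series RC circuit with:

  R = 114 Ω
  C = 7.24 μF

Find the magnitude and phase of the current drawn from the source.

Step 1 — Angular frequency: ω = 2π·f = 2π·50 = 314.2 rad/s.
Step 2 — Component impedances:
  R: Z = R = 114 Ω
  C: Z = 1/(jωC) = -j/(ω·C) = 0 - j439.7 Ω
Step 3 — Series combination: Z_total = R + C = 114 - j439.7 Ω = 454.2∠-75.5° Ω.
Step 4 — Source phasor: V = 8.96∠-145.5° V = -7.384 - j5.075 V.
Step 5 — Ohm's law: I = V / Z_total = (-7.384 - j5.075) / (114 - j439.7) = 0.006735 - j0.01854 A.
Step 6 — Convert to polar: |I| = 0.01973 A, ∠I = -70.0°.

I = 0.01973∠-70.0° A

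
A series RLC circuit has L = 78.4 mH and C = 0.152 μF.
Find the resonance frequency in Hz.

Step 1 — Resonance condition Im(Z)=0 gives ω₀ = 1/√(LC).
Step 2 — ω₀ = 1/√(0.0784·1.52e-07) = 9161 rad/s.
Step 3 — f₀ = ω₀/(2π) = 1458 Hz.

f₀ = 1458 Hz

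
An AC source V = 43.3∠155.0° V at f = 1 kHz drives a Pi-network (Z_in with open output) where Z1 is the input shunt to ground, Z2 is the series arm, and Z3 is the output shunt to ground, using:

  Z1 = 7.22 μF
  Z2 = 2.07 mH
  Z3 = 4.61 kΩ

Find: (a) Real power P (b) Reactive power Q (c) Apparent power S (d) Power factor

Step 1 — Angular frequency: ω = 2π·f = 2π·1000 = 6283 rad/s.
Step 2 — Component impedances:
  Z1: Z = 1/(jωC) = -j/(ω·C) = 0 - j22.04 Ω
  Z2: Z = jωL = j·6283·0.00207 = 0 + j13.01 Ω
  Z3: Z = R = 4610 Ω
Step 3 — With open output, the series arm Z2 and the output shunt Z3 appear in series to ground: Z2 + Z3 = 4610 + j13.01 Ω.
Step 4 — Parallel with input shunt Z1: Z_in = Z1 || (Z2 + Z3) = 0.1054 - j22.04 Ω = 22.04∠-89.7° Ω.
Step 5 — Source phasor: V = 43.3∠155.0° V = -39.24 + j18.3 V.
Step 6 — Current: I = V / Z = -0.8386 - j1.776 A = 1.964∠-115.3° A.
Step 7 — Complex power: S = V·I* = 0.4067 - j85.05 VA.
Step 8 — Real power: P = Re(S) = 0.4067 W.
Step 9 — Reactive power: Q = Im(S) = -85.05 VAR.
Step 10 — Apparent power: |S| = 85.05 VA.
Step 11 — Power factor: PF = P/|S| = 0.004782 (leading).

(a) P = 0.4067 W  (b) Q = -85.05 VAR  (c) S = 85.05 VA  (d) PF = 0.004782 (leading)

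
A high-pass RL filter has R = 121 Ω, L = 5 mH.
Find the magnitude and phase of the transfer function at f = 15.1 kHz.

Step 1 — Angular frequency: ω = 2π·1.51e+04 = 9.488e+04 rad/s.
Step 2 — Transfer function: H(jω) = jωL/(R + jωL).
Step 3 — Numerator jωL = j·474.4; denominator R + jωL = 121 + j474.4.
Step 4 — H = 0.9389 + j0.2395.
Step 5 — Magnitude: |H| = 0.969 (-0.3 dB); phase: φ = 14.3°.

|H| = 0.969 (-0.3 dB), φ = 14.3°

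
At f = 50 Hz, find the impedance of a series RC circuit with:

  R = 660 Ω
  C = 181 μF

Step 1 — Angular frequency: ω = 2π·f = 2π·50 = 314.2 rad/s.
Step 2 — Component impedances:
  R: Z = R = 660 Ω
  C: Z = 1/(jωC) = -j/(ω·C) = 0 - j17.59 Ω
Step 3 — Series combination: Z_total = R + C = 660 - j17.59 Ω = 660.2∠-1.5° Ω.

Z = 660 - j17.59 Ω = 660.2∠-1.5° Ω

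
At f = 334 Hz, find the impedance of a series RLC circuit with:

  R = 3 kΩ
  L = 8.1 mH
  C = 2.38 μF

Step 1 — Angular frequency: ω = 2π·f = 2π·334 = 2099 rad/s.
Step 2 — Component impedances:
  R: Z = R = 3000 Ω
  L: Z = jωL = j·2099·0.0081 = 0 + j17 Ω
  C: Z = 1/(jωC) = -j/(ω·C) = 0 - j200.2 Ω
Step 3 — Series combination: Z_total = R + L + C = 3000 - j183.2 Ω = 3006∠-3.5° Ω.

Z = 3000 - j183.2 Ω = 3006∠-3.5° Ω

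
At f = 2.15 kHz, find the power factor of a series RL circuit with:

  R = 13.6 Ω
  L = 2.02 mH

Step 1 — Angular frequency: ω = 2π·f = 2π·2150 = 1.351e+04 rad/s.
Step 2 — Component impedances:
  R: Z = R = 13.6 Ω
  L: Z = jωL = j·1.351e+04·0.00202 = 0 + j27.29 Ω
Step 3 — Series combination: Z_total = R + L = 13.6 + j27.29 Ω = 30.49∠63.5° Ω.
Step 4 — Power factor: PF = cos(φ) = Re(Z)/|Z| = 13.6/30.489 = 0.4461.
Step 5 — Type: Im(Z) = 27.29 ⇒ lagging (phase φ = 63.5°).

PF = 0.4461 (lagging, φ = 63.5°)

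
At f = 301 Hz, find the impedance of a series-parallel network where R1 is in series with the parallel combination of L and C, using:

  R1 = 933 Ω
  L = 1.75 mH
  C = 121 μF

Step 1 — Angular frequency: ω = 2π·f = 2π·301 = 1891 rad/s.
Step 2 — Component impedances:
  R1: Z = R = 933 Ω
  L: Z = jωL = j·1891·0.00175 = 0 + j3.31 Ω
  C: Z = 1/(jωC) = -j/(ω·C) = 0 - j4.37 Ω
Step 3 — Parallel branch: L || C = 1/(1/L + 1/C) = 0 + j13.64 Ω.
Step 4 — Series with R1: Z_total = R1 + (L || C) = 933 + j13.64 Ω = 933.1∠0.8° Ω.

Z = 933 + j13.64 Ω = 933.1∠0.8° Ω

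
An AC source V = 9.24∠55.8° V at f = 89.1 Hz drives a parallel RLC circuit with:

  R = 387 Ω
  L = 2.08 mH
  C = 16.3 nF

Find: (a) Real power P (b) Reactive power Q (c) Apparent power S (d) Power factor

Step 1 — Angular frequency: ω = 2π·f = 2π·89.1 = 559.8 rad/s.
Step 2 — Component impedances:
  R: Z = R = 387 Ω
  L: Z = jωL = j·559.8·0.00208 = 0 + j1.164 Ω
  C: Z = 1/(jωC) = -j/(ω·C) = 0 - j1.096e+05 Ω
Step 3 — Parallel combination: 1/Z_total = 1/R + 1/L + 1/C; Z_total = 0.003504 + j1.164 Ω = 1.164∠89.8° Ω.
Step 4 — Source phasor: V = 9.24∠55.8° V = 5.194 + j7.642 V.
Step 5 — Current: I = V / Z = 6.576 - j4.44 A = 7.935∠-34.0° A.
Step 6 — Complex power: S = V·I* = 0.2206 + j73.32 VA.
Step 7 — Real power: P = Re(S) = 0.2206 W.
Step 8 — Reactive power: Q = Im(S) = 73.32 VAR.
Step 9 — Apparent power: |S| = 73.32 VA.
Step 10 — Power factor: PF = P/|S| = 0.003009 (lagging).

(a) P = 0.2206 W  (b) Q = 73.32 VAR  (c) S = 73.32 VA  (d) PF = 0.003009 (lagging)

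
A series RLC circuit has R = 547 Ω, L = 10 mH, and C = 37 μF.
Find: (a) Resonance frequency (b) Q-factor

Step 1 — Resonance condition Im(Z)=0 gives ω₀ = 1/√(LC).
Step 2 — ω₀ = 1/√(0.01·3.7e-05) = 1644 rad/s.
Step 3 — f₀ = ω₀/(2π) = 261.6 Hz.
Step 4 — Series Q: Q = ω₀L/R = 1644·0.01/547 = 0.03005.

(a) f₀ = 261.6 Hz  (b) Q = 0.03005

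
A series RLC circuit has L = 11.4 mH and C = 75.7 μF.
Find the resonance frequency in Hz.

Step 1 — Resonance condition Im(Z)=0 gives ω₀ = 1/√(LC).
Step 2 — ω₀ = 1/√(0.0114·7.57e-05) = 1076 rad/s.
Step 3 — f₀ = ω₀/(2π) = 171.3 Hz.

f₀ = 171.3 Hz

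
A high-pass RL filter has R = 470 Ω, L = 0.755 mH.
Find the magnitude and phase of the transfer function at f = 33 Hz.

Step 1 — Angular frequency: ω = 2π·33 = 207.3 rad/s.
Step 2 — Transfer function: H(jω) = jωL/(R + jωL).
Step 3 — Numerator jωL = j·0.1565; denominator R + jωL = 470 + j0.1565.
Step 4 — H = 1.109e-07 + j0.0003331.
Step 5 — Magnitude: |H| = 0.0003331 (-69.5 dB); phase: φ = 90.0°.

|H| = 0.0003331 (-69.5 dB), φ = 90.0°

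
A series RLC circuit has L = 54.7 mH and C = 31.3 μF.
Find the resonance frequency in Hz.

Step 1 — Resonance condition Im(Z)=0 gives ω₀ = 1/√(LC).
Step 2 — ω₀ = 1/√(0.0547·3.13e-05) = 764.2 rad/s.
Step 3 — f₀ = ω₀/(2π) = 121.6 Hz.

f₀ = 121.6 Hz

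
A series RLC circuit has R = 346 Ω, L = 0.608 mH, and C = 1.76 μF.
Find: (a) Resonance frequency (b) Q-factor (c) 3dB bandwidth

Step 1 — Resonance: ω₀ = 1/√(LC) = 1/√(0.000608·1.76e-06) = 3.057e+04 rad/s.
Step 2 — f₀ = ω₀/(2π) = 4865 Hz.
Step 3 — Series Q: Q = ω₀L/R = 3.057e+04·0.000608/346 = 0.05372.
Step 4 — Bandwidth: Δω = ω₀/Q = 5.691e+05 rad/s; BW = Δω/(2π) = 9.057e+04 Hz.

(a) f₀ = 4865 Hz  (b) Q = 0.05372  (c) BW = 9.057e+04 Hz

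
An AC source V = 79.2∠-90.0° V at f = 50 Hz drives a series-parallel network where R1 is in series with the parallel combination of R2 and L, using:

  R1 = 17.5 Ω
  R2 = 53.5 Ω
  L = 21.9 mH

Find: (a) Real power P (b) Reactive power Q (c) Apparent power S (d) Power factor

Step 1 — Angular frequency: ω = 2π·f = 2π·50 = 314.2 rad/s.
Step 2 — Component impedances:
  R1: Z = R = 17.5 Ω
  R2: Z = R = 53.5 Ω
  L: Z = jωL = j·314.2·0.0219 = 0 + j6.88 Ω
Step 3 — Parallel branch: R2 || L = 1/(1/R2 + 1/L) = 0.8704 + j6.768 Ω.
Step 4 — Series with R1: Z_total = R1 + (R2 || L) = 18.37 + j6.768 Ω = 19.58∠20.2° Ω.
Step 5 — Source phasor: V = 79.2∠-90.0° V = 0 - j79.2 V.
Step 6 — Current: I = V / Z = -1.399 - j3.796 A = 4.045∠-110.2° A.
Step 7 — Complex power: S = V·I* = 300.6 + j110.8 VA.
Step 8 — Real power: P = Re(S) = 300.6 W.
Step 9 — Reactive power: Q = Im(S) = 110.8 VAR.
Step 10 — Apparent power: |S| = 320.4 VA.
Step 11 — Power factor: PF = P/|S| = 0.9383 (lagging).

(a) P = 300.6 W  (b) Q = 110.8 VAR  (c) S = 320.4 VA  (d) PF = 0.9383 (lagging)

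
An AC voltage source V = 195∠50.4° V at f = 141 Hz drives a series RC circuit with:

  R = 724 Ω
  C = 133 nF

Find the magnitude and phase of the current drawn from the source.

Step 1 — Angular frequency: ω = 2π·f = 2π·141 = 885.9 rad/s.
Step 2 — Component impedances:
  R: Z = R = 724 Ω
  C: Z = 1/(jωC) = -j/(ω·C) = 0 - j8487 Ω
Step 3 — Series combination: Z_total = R + C = 724 - j8487 Ω = 8518∠-85.1° Ω.
Step 4 — Source phasor: V = 195∠50.4° V = 124.3 + j150.3 V.
Step 5 — Ohm's law: I = V / Z_total = (124.3 + j150.3) / (724 - j8487) = -0.01634 + j0.01604 A.
Step 6 — Convert to polar: |I| = 0.02289 A, ∠I = 135.5°.

I = 0.02289∠135.5° A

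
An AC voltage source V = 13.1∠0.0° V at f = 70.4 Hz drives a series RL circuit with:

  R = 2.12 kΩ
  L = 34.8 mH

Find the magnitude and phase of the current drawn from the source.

Step 1 — Angular frequency: ω = 2π·f = 2π·70.4 = 442.3 rad/s.
Step 2 — Component impedances:
  R: Z = R = 2120 Ω
  L: Z = jωL = j·442.3·0.0348 = 0 + j15.39 Ω
Step 3 — Series combination: Z_total = R + L = 2120 + j15.39 Ω = 2120∠0.4° Ω.
Step 4 — Source phasor: V = 13.1∠0.0° V = 13.1 V.
Step 5 — Ohm's law: I = V / Z_total = (13.1) / (2120 + j15.39) = 0.006179 - j4.487e-05 A.
Step 6 — Convert to polar: |I| = 0.006179 A, ∠I = -0.4°.

I = 0.006179∠-0.4° A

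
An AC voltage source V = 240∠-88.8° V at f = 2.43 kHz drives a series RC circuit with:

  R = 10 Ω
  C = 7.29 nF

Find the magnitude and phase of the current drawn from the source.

Step 1 — Angular frequency: ω = 2π·f = 2π·2430 = 1.527e+04 rad/s.
Step 2 — Component impedances:
  R: Z = R = 10 Ω
  C: Z = 1/(jωC) = -j/(ω·C) = 0 - j8984 Ω
Step 3 — Series combination: Z_total = R + C = 10 - j8984 Ω = 8984∠-89.9° Ω.
Step 4 — Source phasor: V = 240∠-88.8° V = 5.026 - j239.9 V.
Step 5 — Ohm's law: I = V / Z_total = (5.026 - j239.9) / (10 - j8984) = 0.02671 + j0.0005297 A.
Step 6 — Convert to polar: |I| = 0.02671 A, ∠I = 1.1°.

I = 0.02671∠1.1° A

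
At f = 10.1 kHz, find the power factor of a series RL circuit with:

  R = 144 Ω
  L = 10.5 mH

Step 1 — Angular frequency: ω = 2π·f = 2π·1.01e+04 = 6.346e+04 rad/s.
Step 2 — Component impedances:
  R: Z = R = 144 Ω
  L: Z = jωL = j·6.346e+04·0.0105 = 0 + j666.3 Ω
Step 3 — Series combination: Z_total = R + L = 144 + j666.3 Ω = 681.7∠77.8° Ω.
Step 4 — Power factor: PF = cos(φ) = Re(Z)/|Z| = 144/681.7 = 0.2112.
Step 5 — Type: Im(Z) = 666.3 ⇒ lagging (phase φ = 77.8°).

PF = 0.2112 (lagging, φ = 77.8°)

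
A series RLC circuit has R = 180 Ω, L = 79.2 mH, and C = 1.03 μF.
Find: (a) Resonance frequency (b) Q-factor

Step 1 — Resonance condition Im(Z)=0 gives ω₀ = 1/√(LC).
Step 2 — ω₀ = 1/√(0.0792·1.03e-06) = 3501 rad/s.
Step 3 — f₀ = ω₀/(2π) = 557.2 Hz.
Step 4 — Series Q: Q = ω₀L/R = 3501·0.0792/180 = 1.541.

(a) f₀ = 557.2 Hz  (b) Q = 1.541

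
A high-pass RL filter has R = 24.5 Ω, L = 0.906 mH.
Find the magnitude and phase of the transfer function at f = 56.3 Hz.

Step 1 — Angular frequency: ω = 2π·56.3 = 353.7 rad/s.
Step 2 — Transfer function: H(jω) = jωL/(R + jωL).
Step 3 — Numerator jωL = j·0.3205; denominator R + jωL = 24.5 + j0.3205.
Step 4 — H = 0.0001711 + j0.01308.
Step 5 — Magnitude: |H| = 0.01308 (-37.7 dB); phase: φ = 89.3°.

|H| = 0.01308 (-37.7 dB), φ = 89.3°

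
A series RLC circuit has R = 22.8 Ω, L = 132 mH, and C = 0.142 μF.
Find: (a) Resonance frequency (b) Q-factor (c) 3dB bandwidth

Step 1 — Resonance: ω₀ = 1/√(LC) = 1/√(0.132·1.42e-07) = 7304 rad/s.
Step 2 — f₀ = ω₀/(2π) = 1162 Hz.
Step 3 — Series Q: Q = ω₀L/R = 7304·0.132/22.8 = 42.29.
Step 4 — Bandwidth: Δω = ω₀/Q = 172.7 rad/s; BW = Δω/(2π) = 27.49 Hz.

(a) f₀ = 1162 Hz  (b) Q = 42.29  (c) BW = 27.49 Hz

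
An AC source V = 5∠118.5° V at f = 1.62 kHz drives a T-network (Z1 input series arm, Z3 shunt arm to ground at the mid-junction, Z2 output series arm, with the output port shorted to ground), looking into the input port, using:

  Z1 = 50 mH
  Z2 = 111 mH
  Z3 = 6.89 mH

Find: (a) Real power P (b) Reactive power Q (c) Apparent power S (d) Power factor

Step 1 — Angular frequency: ω = 2π·f = 2π·1620 = 1.018e+04 rad/s.
Step 2 — Component impedances:
  Z1: Z = jωL = j·1.018e+04·0.05 = 0 + j508.9 Ω
  Z2: Z = jωL = j·1.018e+04·0.111 = 0 + j1130 Ω
  Z3: Z = jωL = j·1.018e+04·0.00689 = 0 + j70.13 Ω
Step 3 — With the output port shorted to ground, the output series arm Z2 runs from the junction to ground; the shunt arm Z3 also runs from the junction to ground. They appear in parallel: Z3 || Z2 = 0 + j66.03 Ω.
Step 4 — Series with input arm Z1: Z_in = Z1 + (Z3 || Z2) = 0 + j575 Ω = 575∠90.0° Ω.
Step 5 — Source phasor: V = 5∠118.5° V = -2.386 + j4.394 V.
Step 6 — Current: I = V / Z = 0.007642 + j0.004149 A = 0.008696∠28.5° A.
Step 7 — Complex power: S = V·I* = 0 + j0.04348 VA.
Step 8 — Real power: P = Re(S) = 0 W.
Step 9 — Reactive power: Q = Im(S) = 0.04348 VAR.
Step 10 — Apparent power: |S| = 0.04348 VA.
Step 11 — Power factor: PF = P/|S| = 0 (lagging).

(a) P = 0 W  (b) Q = 0.04348 VAR  (c) S = 0.04348 VA  (d) PF = 0 (lagging)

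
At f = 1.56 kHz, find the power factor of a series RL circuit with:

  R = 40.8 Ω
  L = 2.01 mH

Step 1 — Angular frequency: ω = 2π·f = 2π·1560 = 9802 rad/s.
Step 2 — Component impedances:
  R: Z = R = 40.8 Ω
  L: Z = jωL = j·9802·0.00201 = 0 + j19.7 Ω
Step 3 — Series combination: Z_total = R + L = 40.8 + j19.7 Ω = 45.31∠25.8° Ω.
Step 4 — Power factor: PF = cos(φ) = Re(Z)/|Z| = 40.8/45.31 = 0.9005.
Step 5 — Type: Im(Z) = 19.7 ⇒ lagging (phase φ = 25.8°).

PF = 0.9005 (lagging, φ = 25.8°)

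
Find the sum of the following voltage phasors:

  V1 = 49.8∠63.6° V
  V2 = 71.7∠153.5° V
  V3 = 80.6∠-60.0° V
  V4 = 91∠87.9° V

Step 1 — Convert each phasor to rectangular form:
  V1 = 49.8·(cos(63.6°) + j·sin(63.6°)) = 22.14 + j44.61 V
  V2 = 71.7·(cos(153.5°) + j·sin(153.5°)) = -64.17 + j31.99 V
  V3 = 80.6·(cos(-60.0°) + j·sin(-60.0°)) = 40.3 - j69.8 V
  V4 = 91·(cos(87.9°) + j·sin(87.9°)) = 3.335 + j90.94 V
Step 2 — Sum components: V_total = 1.611 + j97.74 V.
Step 3 — Convert to polar: |V_total| = 97.75 V, ∠V_total = 89.1°.

V_total = 97.75∠89.1° V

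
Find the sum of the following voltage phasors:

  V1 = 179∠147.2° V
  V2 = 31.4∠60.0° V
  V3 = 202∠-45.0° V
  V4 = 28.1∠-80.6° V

Step 1 — Convert each phasor to rectangular form:
  V1 = 179·(cos(147.2°) + j·sin(147.2°)) = -150.5 + j96.97 V
  V2 = 31.4·(cos(60.0°) + j·sin(60.0°)) = 15.7 + j27.19 V
  V3 = 202·(cos(-45.0°) + j·sin(-45.0°)) = 142.8 - j142.8 V
  V4 = 28.1·(cos(-80.6°) + j·sin(-80.6°)) = 4.589 - j27.72 V
Step 2 — Sum components: V_total = 12.66 - j46.4 V.
Step 3 — Convert to polar: |V_total| = 48.1 V, ∠V_total = -74.7°.

V_total = 48.1∠-74.7° V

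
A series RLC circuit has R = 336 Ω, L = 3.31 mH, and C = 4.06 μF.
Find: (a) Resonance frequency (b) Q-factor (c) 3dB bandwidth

Step 1 — Resonance condition Im(Z)=0 gives ω₀ = 1/√(LC).
Step 2 — ω₀ = 1/√(0.00331·4.06e-06) = 8626 rad/s.
Step 3 — f₀ = ω₀/(2π) = 1373 Hz.
Step 4 — Series Q: Q = ω₀L/R = 8626·0.00331/336 = 0.08498.
Step 5 — 3dB bandwidth: Δω = ω₀/Q = 1.015e+05 rad/s; BW = Δω/(2π) = 1.616e+04 Hz.

(a) f₀ = 1373 Hz  (b) Q = 0.08498  (c) BW = 1.616e+04 Hz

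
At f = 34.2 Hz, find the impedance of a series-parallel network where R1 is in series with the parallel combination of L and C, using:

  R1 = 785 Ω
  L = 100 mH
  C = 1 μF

Step 1 — Angular frequency: ω = 2π·f = 2π·34.2 = 214.9 rad/s.
Step 2 — Component impedances:
  R1: Z = R = 785 Ω
  L: Z = jωL = j·214.9·0.1 = 0 + j21.49 Ω
  C: Z = 1/(jωC) = -j/(ω·C) = 0 - j4654 Ω
Step 3 — Parallel branch: L || C = 1/(1/L + 1/C) = 0 + j21.59 Ω.
Step 4 — Series with R1: Z_total = R1 + (L || C) = 785 + j21.59 Ω = 785.3∠1.6° Ω.

Z = 785 + j21.59 Ω = 785.3∠1.6° Ω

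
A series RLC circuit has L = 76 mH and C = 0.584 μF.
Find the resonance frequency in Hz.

Step 1 — Resonance condition Im(Z)=0 gives ω₀ = 1/√(LC).
Step 2 — ω₀ = 1/√(0.076·5.84e-07) = 4747 rad/s.
Step 3 — f₀ = ω₀/(2π) = 755.5 Hz.

f₀ = 755.5 Hz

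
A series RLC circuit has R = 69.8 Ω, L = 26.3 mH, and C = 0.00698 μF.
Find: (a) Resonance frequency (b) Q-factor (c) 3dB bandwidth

Step 1 — Resonance condition Im(Z)=0 gives ω₀ = 1/√(LC).
Step 2 — ω₀ = 1/√(0.0263·6.98e-09) = 7.381e+04 rad/s.
Step 3 — f₀ = ω₀/(2π) = 1.175e+04 Hz.
Step 4 — Series Q: Q = ω₀L/R = 7.381e+04·0.0263/69.8 = 27.81.
Step 5 — 3dB bandwidth: Δω = ω₀/Q = 2654 rad/s; BW = Δω/(2π) = 422.4 Hz.

(a) f₀ = 1.175e+04 Hz  (b) Q = 27.81  (c) BW = 422.4 Hz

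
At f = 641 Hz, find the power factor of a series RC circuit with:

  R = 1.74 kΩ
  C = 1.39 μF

Step 1 — Angular frequency: ω = 2π·f = 2π·641 = 4028 rad/s.
Step 2 — Component impedances:
  R: Z = R = 1740 Ω
  C: Z = 1/(jωC) = -j/(ω·C) = 0 - j178.6 Ω
Step 3 — Series combination: Z_total = R + C = 1740 - j178.6 Ω = 1749∠-5.9° Ω.
Step 4 — Power factor: PF = cos(φ) = Re(Z)/|Z| = 1740/1749.1 = 0.9948.
Step 5 — Type: Im(Z) = -178.6 ⇒ leading (phase φ = -5.9°).

PF = 0.9948 (leading, φ = -5.9°)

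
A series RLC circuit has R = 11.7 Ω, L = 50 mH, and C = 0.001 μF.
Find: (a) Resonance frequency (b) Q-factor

Step 1 — Resonance condition Im(Z)=0 gives ω₀ = 1/√(LC).
Step 2 — ω₀ = 1/√(0.05·1e-09) = 1.414e+05 rad/s.
Step 3 — f₀ = ω₀/(2π) = 2.251e+04 Hz.
Step 4 — Series Q: Q = ω₀L/R = 1.414e+05·0.05/11.7 = 604.4.

(a) f₀ = 2.251e+04 Hz  (b) Q = 604.4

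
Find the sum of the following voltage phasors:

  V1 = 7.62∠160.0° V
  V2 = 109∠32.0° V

Step 1 — Convert each phasor to rectangular form:
  V1 = 7.62·(cos(160.0°) + j·sin(160.0°)) = -7.16 + j2.606 V
  V2 = 109·(cos(32.0°) + j·sin(32.0°)) = 92.44 + j57.76 V
Step 2 — Sum components: V_total = 85.28 + j60.37 V.
Step 3 — Convert to polar: |V_total| = 104.5 V, ∠V_total = 35.3°.

V_total = 104.5∠35.3° V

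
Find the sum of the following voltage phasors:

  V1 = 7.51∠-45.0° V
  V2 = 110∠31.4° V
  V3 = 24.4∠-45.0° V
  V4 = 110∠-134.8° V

Step 1 — Convert each phasor to rectangular form:
  V1 = 7.51·(cos(-45.0°) + j·sin(-45.0°)) = 5.31 - j5.31 V
  V2 = 110·(cos(31.4°) + j·sin(31.4°)) = 93.89 + j57.31 V
  V3 = 24.4·(cos(-45.0°) + j·sin(-45.0°)) = 17.25 - j17.25 V
  V4 = 110·(cos(-134.8°) + j·sin(-134.8°)) = -77.51 - j78.05 V
Step 2 — Sum components: V_total = 38.94 - j43.31 V.
Step 3 — Convert to polar: |V_total| = 58.24 V, ∠V_total = -48.0°.

V_total = 58.24∠-48.0° V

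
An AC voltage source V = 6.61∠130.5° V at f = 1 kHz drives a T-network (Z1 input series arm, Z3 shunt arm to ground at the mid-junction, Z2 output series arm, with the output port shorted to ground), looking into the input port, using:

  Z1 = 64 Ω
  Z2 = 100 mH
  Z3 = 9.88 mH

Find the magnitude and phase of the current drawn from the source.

Step 1 — Angular frequency: ω = 2π·f = 2π·1000 = 6283 rad/s.
Step 2 — Component impedances:
  Z1: Z = R = 64 Ω
  Z2: Z = jωL = j·6283·0.1 = 0 + j628.3 Ω
  Z3: Z = jωL = j·6283·0.00988 = 0 + j62.08 Ω
Step 3 — With the output port shorted to ground, the output series arm Z2 runs from the junction to ground; the shunt arm Z3 also runs from the junction to ground. They appear in parallel: Z3 || Z2 = 0 + j56.5 Ω.
Step 4 — Series with input arm Z1: Z_in = Z1 + (Z3 || Z2) = 64 + j56.5 Ω = 85.37∠41.4° Ω.
Step 5 — Source phasor: V = 6.61∠130.5° V = -4.293 + j5.026 V.
Step 6 — Ohm's law: I = V / Z_total = (-4.293 + j5.026) / (64 + j56.5) = 0.001265 + j0.07742 A.
Step 7 — Convert to polar: |I| = 0.07743 A, ∠I = 89.1°.

I = 0.07743∠89.1° A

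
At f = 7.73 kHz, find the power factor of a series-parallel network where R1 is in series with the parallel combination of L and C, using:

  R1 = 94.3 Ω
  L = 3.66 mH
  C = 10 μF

Step 1 — Angular frequency: ω = 2π·f = 2π·7730 = 4.857e+04 rad/s.
Step 2 — Component impedances:
  R1: Z = R = 94.3 Ω
  L: Z = jωL = j·4.857e+04·0.00366 = 0 + j177.8 Ω
  C: Z = 1/(jωC) = -j/(ω·C) = 0 - j2.059 Ω
Step 3 — Parallel branch: L || C = 1/(1/L + 1/C) = 0 - j2.083 Ω.
Step 4 — Series with R1: Z_total = R1 + (L || C) = 94.3 - j2.083 Ω = 94.32∠-1.3° Ω.
Step 5 — Power factor: PF = cos(φ) = Re(Z)/|Z| = 94.3/94.32 = 0.9998.
Step 6 — Type: Im(Z) = -2.083 ⇒ leading (phase φ = -1.3°).

PF = 0.9998 (leading, φ = -1.3°)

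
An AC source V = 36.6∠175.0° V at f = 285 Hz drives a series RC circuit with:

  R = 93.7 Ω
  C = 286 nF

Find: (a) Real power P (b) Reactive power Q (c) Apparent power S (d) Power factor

Step 1 — Angular frequency: ω = 2π·f = 2π·285 = 1791 rad/s.
Step 2 — Component impedances:
  R: Z = R = 93.7 Ω
  C: Z = 1/(jωC) = -j/(ω·C) = 0 - j1953 Ω
Step 3 — Series combination: Z_total = R + C = 93.7 - j1953 Ω = 1955∠-87.3° Ω.
Step 4 — Source phasor: V = 36.6∠175.0° V = -36.46 + j3.19 V.
Step 5 — Current: I = V / Z = -0.002524 - j0.01855 A = 0.01872∠-97.7° A.
Step 6 — Complex power: S = V·I* = 0.03285 - j0.6845 VA.
Step 7 — Real power: P = Re(S) = 0.03285 W.
Step 8 — Reactive power: Q = Im(S) = -0.6845 VAR.
Step 9 — Apparent power: |S| = 0.6853 VA.
Step 10 — Power factor: PF = P/|S| = 0.04793 (leading).

(a) P = 0.03285 W  (b) Q = -0.6845 VAR  (c) S = 0.6853 VA  (d) PF = 0.04793 (leading)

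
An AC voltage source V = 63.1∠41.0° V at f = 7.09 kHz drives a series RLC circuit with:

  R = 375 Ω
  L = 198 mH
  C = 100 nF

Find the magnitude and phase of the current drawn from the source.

Step 1 — Angular frequency: ω = 2π·f = 2π·7090 = 4.455e+04 rad/s.
Step 2 — Component impedances:
  R: Z = R = 375 Ω
  L: Z = jωL = j·4.455e+04·0.198 = 0 + j8820 Ω
  C: Z = 1/(jωC) = -j/(ω·C) = 0 - j224.5 Ω
Step 3 — Series combination: Z_total = R + L + C = 375 + j8596 Ω = 8604∠87.5° Ω.
Step 4 — Source phasor: V = 63.1∠41.0° V = 47.62 + j41.4 V.
Step 5 — Ohm's law: I = V / Z_total = (47.62 + j41.4) / (375 + j8596) = 0.005048 - j0.00532 A.
Step 6 — Convert to polar: |I| = 0.007334 A, ∠I = -46.5°.

I = 0.007334∠-46.5° A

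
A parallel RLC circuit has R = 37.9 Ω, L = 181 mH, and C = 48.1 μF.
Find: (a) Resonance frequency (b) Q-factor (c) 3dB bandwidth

Step 1 — Resonance: ω₀ = 1/√(LC) = 1/√(0.181·4.81e-05) = 338.9 rad/s.
Step 2 — f₀ = ω₀/(2π) = 53.94 Hz.
Step 3 — Parallel Q: Q = R/(ω₀L) = 37.9/(338.9·0.181) = 0.6178.
Step 4 — Bandwidth: Δω = ω₀/Q = 548.5 rad/s; BW = Δω/(2π) = 87.3 Hz.

(a) f₀ = 53.94 Hz  (b) Q = 0.6178  (c) BW = 87.3 Hz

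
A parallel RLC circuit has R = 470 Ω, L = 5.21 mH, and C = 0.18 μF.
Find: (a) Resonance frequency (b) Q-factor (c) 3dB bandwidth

Step 1 — Resonance: ω₀ = 1/√(LC) = 1/√(0.00521·1.8e-07) = 3.265e+04 rad/s.
Step 2 — f₀ = ω₀/(2π) = 5197 Hz.
Step 3 — Parallel Q: Q = R/(ω₀L) = 470/(3.265e+04·0.00521) = 2.763.
Step 4 — Bandwidth: Δω = ω₀/Q = 1.182e+04 rad/s; BW = Δω/(2π) = 1881 Hz.

(a) f₀ = 5197 Hz  (b) Q = 2.763  (c) BW = 1881 Hz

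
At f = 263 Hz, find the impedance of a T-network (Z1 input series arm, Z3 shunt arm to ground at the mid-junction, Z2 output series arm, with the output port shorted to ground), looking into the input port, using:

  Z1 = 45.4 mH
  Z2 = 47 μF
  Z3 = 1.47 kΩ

Step 1 — Angular frequency: ω = 2π·f = 2π·263 = 1652 rad/s.
Step 2 — Component impedances:
  Z1: Z = jωL = j·1652·0.0454 = 0 + j75.02 Ω
  Z2: Z = 1/(jωC) = -j/(ω·C) = 0 - j12.88 Ω
  Z3: Z = R = 1470 Ω
Step 3 — With the output port shorted to ground, the output series arm Z2 runs from the junction to ground; the shunt arm Z3 also runs from the junction to ground. They appear in parallel: Z3 || Z2 = 0.1128 - j12.87 Ω.
Step 4 — Series with input arm Z1: Z_in = Z1 + (Z3 || Z2) = 0.1128 + j62.15 Ω = 62.15∠89.9° Ω.

Z = 0.1128 + j62.15 Ω = 62.15∠89.9° Ω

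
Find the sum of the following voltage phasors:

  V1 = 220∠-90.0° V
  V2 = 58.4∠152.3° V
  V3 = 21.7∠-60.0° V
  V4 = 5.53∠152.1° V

Step 1 — Convert each phasor to rectangular form:
  V1 = 220·(cos(-90.0°) + j·sin(-90.0°)) = 0 - j220 V
  V2 = 58.4·(cos(152.3°) + j·sin(152.3°)) = -51.71 + j27.15 V
  V3 = 21.7·(cos(-60.0°) + j·sin(-60.0°)) = 10.85 - j18.79 V
  V4 = 5.53·(cos(152.1°) + j·sin(152.1°)) = -4.887 + j2.588 V
Step 2 — Sum components: V_total = -45.74 - j209.1 V.
Step 3 — Convert to polar: |V_total| = 214 V, ∠V_total = -102.3°.

V_total = 214∠-102.3° V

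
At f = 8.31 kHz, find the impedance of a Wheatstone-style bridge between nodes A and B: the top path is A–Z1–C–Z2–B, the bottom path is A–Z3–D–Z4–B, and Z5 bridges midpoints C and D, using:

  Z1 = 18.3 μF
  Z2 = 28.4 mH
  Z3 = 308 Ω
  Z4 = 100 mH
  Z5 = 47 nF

Step 1 — Angular frequency: ω = 2π·f = 2π·8310 = 5.221e+04 rad/s.
Step 2 — Component impedances:
  Z1: Z = 1/(jωC) = -j/(ω·C) = 0 - j1.047 Ω
  Z2: Z = jωL = j·5.221e+04·0.0284 = 0 + j1483 Ω
  Z3: Z = R = 308 Ω
  Z4: Z = jωL = j·5.221e+04·0.1 = 0 + j5221 Ω
  Z5: Z = 1/(jωC) = -j/(ω·C) = 0 - j407.5 Ω
Step 3 — Bridge requires nodal analysis (the Z5 bridge couples midpoints C and D, so the two paths cannot be reduced to a simple series/parallel combination). Setting node B to ground and injecting 1 A at node A, the 3-node admittance system at A, C, D solves to V_A = Z_AB = 10.21 + j1147 Ω = 1147∠89.5° Ω.

Z = 10.21 + j1147 Ω = 1147∠89.5° Ω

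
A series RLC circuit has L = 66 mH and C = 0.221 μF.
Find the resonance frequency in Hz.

Step 1 — Resonance condition Im(Z)=0 gives ω₀ = 1/√(LC).
Step 2 — ω₀ = 1/√(0.066·2.21e-07) = 8280 rad/s.
Step 3 — f₀ = ω₀/(2π) = 1318 Hz.

f₀ = 1318 Hz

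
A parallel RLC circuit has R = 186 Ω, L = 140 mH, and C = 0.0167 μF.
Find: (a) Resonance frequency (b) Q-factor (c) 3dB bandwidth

Step 1 — Resonance: ω₀ = 1/√(LC) = 1/√(0.14·1.67e-08) = 2.068e+04 rad/s.
Step 2 — f₀ = ω₀/(2π) = 3292 Hz.
Step 3 — Parallel Q: Q = R/(ω₀L) = 186/(2.068e+04·0.14) = 0.06424.
Step 4 — Bandwidth: Δω = ω₀/Q = 3.219e+05 rad/s; BW = Δω/(2π) = 5.124e+04 Hz.

(a) f₀ = 3292 Hz  (b) Q = 0.06424  (c) BW = 5.124e+04 Hz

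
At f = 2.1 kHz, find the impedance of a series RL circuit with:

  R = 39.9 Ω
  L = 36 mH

Step 1 — Angular frequency: ω = 2π·f = 2π·2100 = 1.319e+04 rad/s.
Step 2 — Component impedances:
  R: Z = R = 39.9 Ω
  L: Z = jωL = j·1.319e+04·0.036 = 0 + j475 Ω
Step 3 — Series combination: Z_total = R + L = 39.9 + j475 Ω = 476.7∠85.2° Ω.

Z = 39.9 + j475 Ω = 476.7∠85.2° Ω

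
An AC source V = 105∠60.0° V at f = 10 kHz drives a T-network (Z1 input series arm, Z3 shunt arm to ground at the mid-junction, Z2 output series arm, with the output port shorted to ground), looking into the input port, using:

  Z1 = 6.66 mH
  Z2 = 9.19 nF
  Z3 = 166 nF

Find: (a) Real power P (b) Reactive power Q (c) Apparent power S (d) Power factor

Step 1 — Angular frequency: ω = 2π·f = 2π·1e+04 = 6.283e+04 rad/s.
Step 2 — Component impedances:
  Z1: Z = jωL = j·6.283e+04·0.00666 = 0 + j418.5 Ω
  Z2: Z = 1/(jωC) = -j/(ω·C) = 0 - j1732 Ω
  Z3: Z = 1/(jωC) = -j/(ω·C) = 0 - j95.88 Ω
Step 3 — With the output port shorted to ground, the output series arm Z2 runs from the junction to ground; the shunt arm Z3 also runs from the junction to ground. They appear in parallel: Z3 || Z2 = 0 - j90.85 Ω.
Step 4 — Series with input arm Z1: Z_in = Z1 + (Z3 || Z2) = 0 + j327.6 Ω = 327.6∠90.0° Ω.
Step 5 — Source phasor: V = 105∠60.0° V = 52.5 + j90.93 V.
Step 6 — Current: I = V / Z = 0.2776 - j0.1603 A = 0.3205∠-30.0° A.
Step 7 — Complex power: S = V·I* = 0 + j33.65 VA.
Step 8 — Real power: P = Re(S) = 0 W.
Step 9 — Reactive power: Q = Im(S) = 33.65 VAR.
Step 10 — Apparent power: |S| = 33.65 VA.
Step 11 — Power factor: PF = P/|S| = 0 (lagging).

(a) P = 0 W  (b) Q = 33.65 VAR  (c) S = 33.65 VA  (d) PF = 0 (lagging)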